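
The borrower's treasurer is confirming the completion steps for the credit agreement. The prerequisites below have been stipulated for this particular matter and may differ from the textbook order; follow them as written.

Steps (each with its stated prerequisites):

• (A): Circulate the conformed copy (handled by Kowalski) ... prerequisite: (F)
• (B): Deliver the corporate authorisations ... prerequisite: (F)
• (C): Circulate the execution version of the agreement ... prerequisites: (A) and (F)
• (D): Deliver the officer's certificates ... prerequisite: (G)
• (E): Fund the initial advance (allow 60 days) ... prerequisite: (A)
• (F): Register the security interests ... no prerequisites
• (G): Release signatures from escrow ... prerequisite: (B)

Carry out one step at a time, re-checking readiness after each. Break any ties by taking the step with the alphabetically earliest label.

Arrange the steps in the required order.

(F), (A), (B), (C), (E), (G), (D)

Only (F) has no prerequisites, so it is first.
Now (A) and (B) have their prerequisites met. (A) has the earlier label, so (A) next.
(B), (C) and (E) are all available; (B) has the earlier label → (B).
(C), (E) and (G) are all available; (C) has the earlier label → (C).
(E) and (G) are both available; (E) has the earlier label → (E).
Next only (G) has its prerequisites met → (G).
That leaves (D) as the only ready step → (D).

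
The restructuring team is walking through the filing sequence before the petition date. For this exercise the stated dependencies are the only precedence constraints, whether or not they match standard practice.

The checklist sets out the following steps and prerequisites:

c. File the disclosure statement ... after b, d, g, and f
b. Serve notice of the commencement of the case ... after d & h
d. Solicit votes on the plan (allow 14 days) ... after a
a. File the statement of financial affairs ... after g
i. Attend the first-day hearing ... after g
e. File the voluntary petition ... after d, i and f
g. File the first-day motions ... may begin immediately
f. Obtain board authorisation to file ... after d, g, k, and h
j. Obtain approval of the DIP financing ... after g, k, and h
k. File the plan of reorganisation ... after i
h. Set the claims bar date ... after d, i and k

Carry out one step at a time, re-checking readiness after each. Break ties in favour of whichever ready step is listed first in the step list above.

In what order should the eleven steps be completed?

g, a, d, i, k, h, b, f, c, e, j

g is the only step with nothing outstanding, so it goes first.
a and i are both available; a is listed earlier → a.
d now also ready, so the ready set is {d, i}; d is listed earlier → d.
i is the only step now ready → i.
That leaves k as the only ready step → k.
h is the only step now ready → h.
Now b, f and j have their prerequisites met. b is listed earlier, so b next.
Now f and j have their prerequisites met. f is listed earlier, so f next.
c and e now also ready, so the ready set is {c, e, j}; c is listed earlier → c.
Now e and j have their prerequisites met. e is listed earlier, so e next.
Next only j has its prerequisites met → j.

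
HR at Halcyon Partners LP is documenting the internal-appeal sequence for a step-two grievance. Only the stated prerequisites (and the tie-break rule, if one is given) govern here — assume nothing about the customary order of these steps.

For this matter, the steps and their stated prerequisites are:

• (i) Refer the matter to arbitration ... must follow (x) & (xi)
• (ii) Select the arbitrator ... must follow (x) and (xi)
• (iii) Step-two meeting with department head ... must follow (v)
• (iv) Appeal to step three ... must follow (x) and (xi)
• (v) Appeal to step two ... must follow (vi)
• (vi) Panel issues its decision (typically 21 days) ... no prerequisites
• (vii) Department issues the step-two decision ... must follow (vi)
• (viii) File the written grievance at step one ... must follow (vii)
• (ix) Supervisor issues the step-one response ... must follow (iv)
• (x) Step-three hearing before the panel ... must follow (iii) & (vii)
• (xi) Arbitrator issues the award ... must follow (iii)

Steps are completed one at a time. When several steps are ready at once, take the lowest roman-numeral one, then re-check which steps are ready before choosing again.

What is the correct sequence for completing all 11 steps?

Only (vi) has no prerequisites, so it is first.
Now (v) and (vii) have their prerequisites met. (v) has the earlier label, so (v) next.
(iii) now also ready, so the ready set is {(iii), (vii)}; (iii) has the earlier label → (iii).
(vii) and (xi) are both available; (vii) has the earlier label → (vii).
(viii) and (x) now also ready, so the ready set is {(viii), (x), (xi)}; (viii) has the earlier label → (viii).
Ready: (x) and (xi). (x) has the earlier label → (x).
That leaves (xi) as the only ready step → (xi).
Ready: (i), (ii) and (iv). (i) has the earlier label → (i).
Ready: (ii) and (iv). (ii) has the earlier label → (ii).
(iv) needed (x) and (xi), now all done → (iv).
(ix) is the only step now ready → (ix).

(vi) (v) (iii) (vii) (viii) (x) (xi) (i) (ii) (iv) (ix)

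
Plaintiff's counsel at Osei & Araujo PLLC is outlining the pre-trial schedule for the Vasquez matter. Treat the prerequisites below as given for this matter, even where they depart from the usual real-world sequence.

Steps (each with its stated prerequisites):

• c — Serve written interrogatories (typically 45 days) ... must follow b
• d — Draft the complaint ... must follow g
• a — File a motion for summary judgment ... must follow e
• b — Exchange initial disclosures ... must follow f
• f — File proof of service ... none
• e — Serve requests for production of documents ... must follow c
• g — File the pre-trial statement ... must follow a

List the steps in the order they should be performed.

f, b, c, e, a, g, d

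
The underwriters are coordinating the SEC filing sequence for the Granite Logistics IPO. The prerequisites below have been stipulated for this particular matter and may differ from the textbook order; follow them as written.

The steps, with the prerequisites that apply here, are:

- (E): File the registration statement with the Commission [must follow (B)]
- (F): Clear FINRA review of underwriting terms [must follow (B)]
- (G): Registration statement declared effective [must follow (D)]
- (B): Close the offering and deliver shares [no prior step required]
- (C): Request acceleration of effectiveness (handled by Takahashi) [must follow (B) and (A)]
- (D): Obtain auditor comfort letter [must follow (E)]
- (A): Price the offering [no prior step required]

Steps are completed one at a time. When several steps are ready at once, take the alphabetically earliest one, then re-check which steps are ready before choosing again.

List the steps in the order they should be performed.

(A) → (B) → (C) → (E) → (D) → (F) → (G)

Nothing is required for (A) and (B). (A) has the earlier label → (A) first.
Next only (B) has its prerequisites met → (B).
Now (C), (E) and (F) have their prerequisites met. (C) has the earlier label, so (C) next.
Now (E) and (F) have their prerequisites met. (E) has the earlier label, so (E) next.
(D) now also ready, so the ready set is {(D), (F)}; (D) has the earlier label → (D).
Now (F) and (G) have their prerequisites met. (F) has the earlier label, so (F) next.
(G) is the only step now ready → (G).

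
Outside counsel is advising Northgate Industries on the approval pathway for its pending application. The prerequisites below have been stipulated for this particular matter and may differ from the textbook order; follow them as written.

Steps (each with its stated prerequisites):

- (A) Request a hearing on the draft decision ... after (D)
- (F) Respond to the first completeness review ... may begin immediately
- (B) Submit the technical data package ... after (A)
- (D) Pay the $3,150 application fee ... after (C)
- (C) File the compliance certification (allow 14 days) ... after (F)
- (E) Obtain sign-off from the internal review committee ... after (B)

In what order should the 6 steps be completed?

(F), (C), (D), (A), (B), (E)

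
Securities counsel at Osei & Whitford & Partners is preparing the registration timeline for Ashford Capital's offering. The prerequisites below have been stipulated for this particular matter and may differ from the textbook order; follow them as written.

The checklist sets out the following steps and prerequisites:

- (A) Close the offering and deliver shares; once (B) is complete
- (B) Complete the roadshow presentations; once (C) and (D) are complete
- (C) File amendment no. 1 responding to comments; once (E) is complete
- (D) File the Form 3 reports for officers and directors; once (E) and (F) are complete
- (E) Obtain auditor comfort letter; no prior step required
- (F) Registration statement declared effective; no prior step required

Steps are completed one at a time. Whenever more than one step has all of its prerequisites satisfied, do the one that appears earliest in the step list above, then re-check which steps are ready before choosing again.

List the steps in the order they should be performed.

Nothing is required for (E) and (F). (E) is listed earlier → (E) first.
(C) now also ready, so the ready set is {(C), (F)}; (C) is listed earlier → (C).
Next only (F) has its prerequisites met → (F).
(D) is the only step now ready → (D).
(B) needed (C) and (D), now all done → (B).
(A) is the only step now ready → (A).

(E), (C), (F), (D), (B), (A)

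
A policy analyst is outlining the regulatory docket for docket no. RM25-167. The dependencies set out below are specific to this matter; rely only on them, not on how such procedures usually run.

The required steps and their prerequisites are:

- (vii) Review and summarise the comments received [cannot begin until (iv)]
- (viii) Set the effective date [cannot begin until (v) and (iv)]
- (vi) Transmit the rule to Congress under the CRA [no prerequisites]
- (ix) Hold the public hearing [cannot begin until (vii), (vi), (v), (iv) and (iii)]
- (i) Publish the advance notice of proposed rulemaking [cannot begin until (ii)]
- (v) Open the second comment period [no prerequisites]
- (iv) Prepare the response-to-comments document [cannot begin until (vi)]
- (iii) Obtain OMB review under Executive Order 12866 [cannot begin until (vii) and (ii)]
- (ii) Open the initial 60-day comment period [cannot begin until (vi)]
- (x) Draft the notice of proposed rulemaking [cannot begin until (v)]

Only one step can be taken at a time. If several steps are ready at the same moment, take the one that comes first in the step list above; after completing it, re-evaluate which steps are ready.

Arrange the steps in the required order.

(vi), (v), (iv), (vii), (viii), (ii), (i), (iii), (ix), (x)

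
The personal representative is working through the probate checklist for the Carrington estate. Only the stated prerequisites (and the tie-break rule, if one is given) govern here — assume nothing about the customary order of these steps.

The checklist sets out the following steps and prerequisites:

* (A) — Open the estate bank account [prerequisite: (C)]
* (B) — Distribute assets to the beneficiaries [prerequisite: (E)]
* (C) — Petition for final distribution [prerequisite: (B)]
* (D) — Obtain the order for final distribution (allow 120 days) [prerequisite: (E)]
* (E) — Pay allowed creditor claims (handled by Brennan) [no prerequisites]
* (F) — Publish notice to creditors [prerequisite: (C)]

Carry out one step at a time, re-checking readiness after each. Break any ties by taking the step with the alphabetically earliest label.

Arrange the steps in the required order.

(E), (B), (C), (A), (D), (F)

(E) is the only step with nothing outstanding, so it goes first.
Ready: (B) and (D). (B) has the earlier label → (B).
Now (C) and (D) have their prerequisites met. (C) has the earlier label, so (C) next.
(A) and (F) now also ready, so the ready set is {(A), (D), (F)}; (A) has the earlier label → (A).
Ready: (D) and (F). (D) has the earlier label → (D).
(F) is the only step now ready → (F).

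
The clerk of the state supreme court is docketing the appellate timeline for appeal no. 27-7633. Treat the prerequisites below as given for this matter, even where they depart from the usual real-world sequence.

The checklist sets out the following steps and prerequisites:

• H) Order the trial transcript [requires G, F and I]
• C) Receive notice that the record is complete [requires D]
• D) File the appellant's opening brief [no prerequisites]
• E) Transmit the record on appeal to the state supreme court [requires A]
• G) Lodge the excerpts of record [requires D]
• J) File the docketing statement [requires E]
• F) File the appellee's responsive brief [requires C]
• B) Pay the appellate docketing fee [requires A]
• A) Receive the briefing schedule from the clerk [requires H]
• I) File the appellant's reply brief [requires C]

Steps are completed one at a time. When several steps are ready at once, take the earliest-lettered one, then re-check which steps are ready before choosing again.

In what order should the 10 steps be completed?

D C F G I H A B E J

D has no prerequisites → D first.
Ready: C and G. C has the earlier label → C.
F, G and I are all available; F has the earlier label → F.
G and I are both available; G has the earlier label → G.
Next only I has its prerequisites met → I.
That leaves H as the only ready step → H.
A is the only step now ready → A.
Ready: B and E. B has the earlier label → B.
That leaves E as the only ready step → E.
Next only J has its prerequisites met → J.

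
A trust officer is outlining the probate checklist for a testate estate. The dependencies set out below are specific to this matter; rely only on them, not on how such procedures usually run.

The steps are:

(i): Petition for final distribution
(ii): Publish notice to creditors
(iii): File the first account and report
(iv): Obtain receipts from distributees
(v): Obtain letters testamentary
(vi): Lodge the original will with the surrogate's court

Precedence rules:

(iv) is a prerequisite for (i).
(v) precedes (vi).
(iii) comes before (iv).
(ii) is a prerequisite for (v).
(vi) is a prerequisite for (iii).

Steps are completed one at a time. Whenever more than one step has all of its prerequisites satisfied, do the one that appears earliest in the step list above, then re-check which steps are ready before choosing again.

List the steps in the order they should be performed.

(ii) is the only step with nothing outstanding, so it goes first.
(v) is the only step now ready → (v).
That leaves (vi) as the only ready step → (vi).
(iii) needed (vi), now all done → (iii).
That leaves (iv) as the only ready step → (iv).
Next only (i) has its prerequisites met → (i).

(ii) → (v) → (vi) → (iii) → (iv) → (i)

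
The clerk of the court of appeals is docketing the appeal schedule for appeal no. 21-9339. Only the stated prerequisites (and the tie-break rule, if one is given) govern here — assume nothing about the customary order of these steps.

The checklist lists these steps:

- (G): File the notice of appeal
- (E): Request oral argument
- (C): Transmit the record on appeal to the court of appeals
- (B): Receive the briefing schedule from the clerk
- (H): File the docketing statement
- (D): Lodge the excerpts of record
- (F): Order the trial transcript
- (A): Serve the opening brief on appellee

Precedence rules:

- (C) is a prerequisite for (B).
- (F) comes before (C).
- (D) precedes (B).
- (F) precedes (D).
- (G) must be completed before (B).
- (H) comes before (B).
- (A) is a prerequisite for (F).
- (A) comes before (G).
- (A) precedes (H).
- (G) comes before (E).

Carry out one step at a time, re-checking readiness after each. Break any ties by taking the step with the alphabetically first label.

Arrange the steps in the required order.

(A) → (F) → (C) → (D) → (G) → (E) → (H) → (B)

(A) has no prerequisites → (A) first.
(F), (G) and (H) are all available; (F) has the earlier label → (F).
(C) and (D) now also ready, so the ready set is {(C), (D), (G), (H)}; (C) has the earlier label → (C).
Now (D), (G) and (H) have their prerequisites met. (D) has the earlier label, so (D) next.
Ready: (G) and (H). (G) has the earlier label → (G).
Ready: (E) and (H). (E) has the earlier label → (E).
(H) is the only step now ready → (H).
Next only (B) has its prerequisites met → (B).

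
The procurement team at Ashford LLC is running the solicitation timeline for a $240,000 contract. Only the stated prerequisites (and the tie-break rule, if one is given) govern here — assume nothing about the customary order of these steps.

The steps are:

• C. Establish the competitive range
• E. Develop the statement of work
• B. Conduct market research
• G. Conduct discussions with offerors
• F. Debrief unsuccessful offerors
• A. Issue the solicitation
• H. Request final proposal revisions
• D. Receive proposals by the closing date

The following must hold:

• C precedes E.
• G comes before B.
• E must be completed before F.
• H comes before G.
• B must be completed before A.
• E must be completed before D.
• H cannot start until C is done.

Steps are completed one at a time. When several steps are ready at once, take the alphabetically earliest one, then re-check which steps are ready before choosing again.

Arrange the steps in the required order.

C, E, D, F, H, G, B, A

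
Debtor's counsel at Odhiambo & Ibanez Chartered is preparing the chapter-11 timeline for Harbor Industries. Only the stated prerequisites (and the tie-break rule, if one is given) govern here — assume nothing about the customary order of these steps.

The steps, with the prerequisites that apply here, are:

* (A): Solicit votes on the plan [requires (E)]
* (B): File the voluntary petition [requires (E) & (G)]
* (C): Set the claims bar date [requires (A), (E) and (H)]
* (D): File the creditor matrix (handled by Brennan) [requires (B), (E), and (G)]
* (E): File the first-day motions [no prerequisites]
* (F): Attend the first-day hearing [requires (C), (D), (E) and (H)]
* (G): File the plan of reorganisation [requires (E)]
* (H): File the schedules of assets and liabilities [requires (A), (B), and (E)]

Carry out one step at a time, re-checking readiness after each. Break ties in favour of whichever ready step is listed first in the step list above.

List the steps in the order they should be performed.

(E) (A) (G) (B) (D) (H) (C) (F)

(E) has no prerequisites → (E) first.
Now (A) and (G) have their prerequisites met. (A) is listed earlier, so (A) next.
(G) needed (E), now all done → (G).
Next only (B) has its prerequisites met → (B).
(D) and (H) are both available; (D) is listed earlier → (D).
(H) needed (A), (B) and (E), now all done → (H).
(C) needed (A), (E) and (H), now all done → (C).
Next only (F) has its prerequisites met → (F).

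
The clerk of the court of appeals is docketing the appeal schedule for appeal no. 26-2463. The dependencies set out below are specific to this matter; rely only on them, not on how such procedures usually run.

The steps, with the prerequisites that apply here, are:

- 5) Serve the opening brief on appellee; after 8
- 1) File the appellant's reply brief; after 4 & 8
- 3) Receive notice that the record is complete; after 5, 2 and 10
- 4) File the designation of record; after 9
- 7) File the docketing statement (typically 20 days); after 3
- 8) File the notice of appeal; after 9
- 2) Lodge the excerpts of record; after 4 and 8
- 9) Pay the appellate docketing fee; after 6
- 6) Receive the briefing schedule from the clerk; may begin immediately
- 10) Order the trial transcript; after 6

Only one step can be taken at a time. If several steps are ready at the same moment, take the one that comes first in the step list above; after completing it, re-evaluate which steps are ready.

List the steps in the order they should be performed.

6, 9, 4, 8, 5, 1, 2, 10, 3, 7

6 has no prerequisites → 6 first.
Ready: 9 and 10. 9 is listed earlier → 9.
4 and 8 now also ready, so the ready set is {4, 8, 10}; 4 is listed earlier → 4.
8 and 10 are both available; 8 is listed earlier → 8.
Now 5, 1, 2 and 10 have their prerequisites met. 5 is listed earlier, so 5 next.
1, 2 and 10 are all available; 1 is listed earlier → 1.
Ready: 2 and 10. 2 is listed earlier → 2.
That leaves 10 as the only ready step → 10.
That leaves 3 as the only ready step → 3.
7 is the only step now ready → 7.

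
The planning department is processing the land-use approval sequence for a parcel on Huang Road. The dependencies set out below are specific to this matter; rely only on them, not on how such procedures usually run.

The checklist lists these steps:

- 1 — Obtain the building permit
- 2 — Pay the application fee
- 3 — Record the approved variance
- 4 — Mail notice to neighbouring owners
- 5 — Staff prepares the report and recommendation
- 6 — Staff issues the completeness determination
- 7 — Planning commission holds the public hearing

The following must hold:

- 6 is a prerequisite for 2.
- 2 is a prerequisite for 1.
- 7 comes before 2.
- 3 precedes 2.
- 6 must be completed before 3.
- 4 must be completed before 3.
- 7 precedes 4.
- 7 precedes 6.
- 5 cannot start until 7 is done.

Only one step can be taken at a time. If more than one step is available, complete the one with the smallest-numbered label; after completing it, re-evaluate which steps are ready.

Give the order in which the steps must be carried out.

7, 4, 5, 6, 3, 2, 1

7 is the only step with nothing outstanding, so it goes first.
4, 5 and 6 are all available; 4 has the earlier label → 4.
5 and 6 are both available; 5 has the earlier label → 5.
That leaves 6 as the only ready step → 6.
Next only 3 has its prerequisites met → 3.
That leaves 2 as the only ready step → 2.
1 needed 2, now all done → 1.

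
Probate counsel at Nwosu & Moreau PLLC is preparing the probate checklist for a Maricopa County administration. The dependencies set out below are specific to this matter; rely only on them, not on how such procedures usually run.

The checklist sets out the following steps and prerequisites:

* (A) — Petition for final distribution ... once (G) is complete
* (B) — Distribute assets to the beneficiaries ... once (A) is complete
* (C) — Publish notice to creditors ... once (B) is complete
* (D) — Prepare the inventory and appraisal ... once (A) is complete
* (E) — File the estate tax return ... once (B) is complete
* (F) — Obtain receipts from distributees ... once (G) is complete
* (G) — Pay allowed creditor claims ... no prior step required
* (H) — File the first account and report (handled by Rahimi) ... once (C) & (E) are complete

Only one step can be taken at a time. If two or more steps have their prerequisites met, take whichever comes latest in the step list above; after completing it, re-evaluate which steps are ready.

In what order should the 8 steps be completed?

(G), (F), (A), (D), (B), (E), (C), (H)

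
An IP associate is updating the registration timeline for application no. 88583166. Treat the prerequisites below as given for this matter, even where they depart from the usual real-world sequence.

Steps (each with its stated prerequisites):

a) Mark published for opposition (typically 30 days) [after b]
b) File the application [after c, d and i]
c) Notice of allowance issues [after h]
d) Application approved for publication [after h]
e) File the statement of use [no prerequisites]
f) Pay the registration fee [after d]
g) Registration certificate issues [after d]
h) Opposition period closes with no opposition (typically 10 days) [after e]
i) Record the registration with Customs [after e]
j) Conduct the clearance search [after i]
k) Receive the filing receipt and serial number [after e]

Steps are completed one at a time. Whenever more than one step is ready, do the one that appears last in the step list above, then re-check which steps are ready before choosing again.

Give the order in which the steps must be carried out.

e, k, i, j, h, d, g, f, c, b, a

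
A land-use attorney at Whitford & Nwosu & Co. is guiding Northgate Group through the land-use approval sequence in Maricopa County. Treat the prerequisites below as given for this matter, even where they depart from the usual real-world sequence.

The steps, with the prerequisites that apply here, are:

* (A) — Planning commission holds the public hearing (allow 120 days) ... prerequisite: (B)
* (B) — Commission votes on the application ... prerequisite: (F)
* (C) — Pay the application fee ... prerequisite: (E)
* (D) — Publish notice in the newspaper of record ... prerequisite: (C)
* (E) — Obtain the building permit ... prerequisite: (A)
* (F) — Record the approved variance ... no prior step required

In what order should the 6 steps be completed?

(F) is the only step with nothing outstanding, so it goes first.
(B) is the only step now ready → (B).
(A) needed (B), now all done → (A).
(E) needed (A), now all done → (E).
Next only (C) has its prerequisites met → (C).
(D) is the only step now ready → (D).

(F), (B), (A), (E), (C), (D)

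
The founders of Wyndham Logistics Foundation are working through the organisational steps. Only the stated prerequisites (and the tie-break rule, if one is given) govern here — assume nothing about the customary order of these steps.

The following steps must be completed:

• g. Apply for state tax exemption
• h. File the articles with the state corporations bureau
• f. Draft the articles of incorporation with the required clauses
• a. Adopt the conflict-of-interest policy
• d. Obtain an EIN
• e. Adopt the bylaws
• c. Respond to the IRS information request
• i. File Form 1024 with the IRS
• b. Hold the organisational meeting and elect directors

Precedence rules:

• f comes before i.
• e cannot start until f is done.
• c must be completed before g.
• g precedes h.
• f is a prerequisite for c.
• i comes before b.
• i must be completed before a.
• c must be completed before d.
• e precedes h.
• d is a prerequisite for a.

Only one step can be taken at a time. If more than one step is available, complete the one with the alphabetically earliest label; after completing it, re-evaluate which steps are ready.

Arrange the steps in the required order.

Only f has no prerequisites, so it is first.
c, e and i are all available; c has the earlier label → c.
d and g now also ready, so the ready set is {d, e, g, i}; d has the earlier label → d.
Ready: e, g and i. e has the earlier label → e.
g and i are both available; g has the earlier label → g.
Now h and i have their prerequisites met. h has the earlier label, so h next.
i needed f, now all done → i.
a and b are both available; a has the earlier label → a.
b needed i, now all done → b.

f → c → d → e → g → h → i → a → b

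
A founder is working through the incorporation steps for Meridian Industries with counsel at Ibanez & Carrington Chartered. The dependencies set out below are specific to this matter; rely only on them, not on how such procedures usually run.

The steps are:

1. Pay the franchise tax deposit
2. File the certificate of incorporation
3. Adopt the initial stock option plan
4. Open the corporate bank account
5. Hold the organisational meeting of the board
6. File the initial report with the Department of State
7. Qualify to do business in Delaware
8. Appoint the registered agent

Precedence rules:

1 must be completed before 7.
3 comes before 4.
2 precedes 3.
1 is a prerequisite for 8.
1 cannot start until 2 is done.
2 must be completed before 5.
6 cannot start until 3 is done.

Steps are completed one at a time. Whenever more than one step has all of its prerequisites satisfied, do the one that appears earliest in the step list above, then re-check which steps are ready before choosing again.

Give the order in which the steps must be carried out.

2, 1, 3, 4, 5, 6, 7, 8

Only 2 has no prerequisites, so it is first.
Ready: 1, 3 and 5. 1 is listed earlier → 1.
3, 5, 7 and 8 are all available; 3 is listed earlier → 3.
Ready: 4, 5, 6, 7 and 8. 4 is listed earlier → 4.
5, 6, 7 and 8 are all available; 5 is listed earlier → 5.
Ready: 6, 7 and 8. 6 is listed earlier → 6.
Ready: 7 and 8. 7 is listed earlier → 7.
That leaves 8 as the only ready step → 8.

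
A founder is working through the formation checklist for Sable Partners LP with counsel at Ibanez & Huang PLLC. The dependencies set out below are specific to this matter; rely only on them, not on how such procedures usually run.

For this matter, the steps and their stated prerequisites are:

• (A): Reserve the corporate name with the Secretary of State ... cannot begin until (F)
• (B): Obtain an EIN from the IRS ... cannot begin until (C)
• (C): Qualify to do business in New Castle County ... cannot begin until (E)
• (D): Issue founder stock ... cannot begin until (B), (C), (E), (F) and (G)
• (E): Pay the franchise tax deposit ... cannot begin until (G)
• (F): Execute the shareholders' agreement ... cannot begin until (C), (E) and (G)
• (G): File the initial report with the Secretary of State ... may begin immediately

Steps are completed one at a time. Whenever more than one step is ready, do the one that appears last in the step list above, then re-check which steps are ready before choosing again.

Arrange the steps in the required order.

(G) is the only step with nothing outstanding, so it goes first.
(E) needed (G), now all done → (E).
Next only (C) has its prerequisites met → (C).
Ready: (F) and (B). (F) is listed later → (F).
(A) now also ready, so the ready set is {(B), (A)}; (B) is listed later → (B).
Ready: (D) and (A). (D) is listed later → (D).
(A) is the only step now ready → (A).

(G), (E), (C), (F), (B), (D), (A)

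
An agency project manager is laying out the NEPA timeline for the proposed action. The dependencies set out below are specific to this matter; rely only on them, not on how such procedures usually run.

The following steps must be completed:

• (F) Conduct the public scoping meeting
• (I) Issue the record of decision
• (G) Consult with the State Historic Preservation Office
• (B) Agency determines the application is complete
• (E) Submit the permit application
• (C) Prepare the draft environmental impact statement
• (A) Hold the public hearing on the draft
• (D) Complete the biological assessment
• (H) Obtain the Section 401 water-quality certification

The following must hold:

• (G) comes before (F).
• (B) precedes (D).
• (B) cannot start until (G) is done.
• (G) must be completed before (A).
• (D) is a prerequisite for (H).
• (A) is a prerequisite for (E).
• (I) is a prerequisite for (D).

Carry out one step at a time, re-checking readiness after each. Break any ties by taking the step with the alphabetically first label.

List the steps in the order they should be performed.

Nothing is required for (C), (G) and (I). (C) has the earlier label → (C) first.
Now (G) and (I) have their prerequisites met. (G) has the earlier label, so (G) next.
(A), (B) and (F) now also ready, so the ready set is {(A), (B), (F), (I)}; (A) has the earlier label → (A).
Ready: (B), (E), (F) and (I). (B) has the earlier label → (B).
Ready: (E), (F) and (I). (E) has the earlier label → (E).
Ready: (F) and (I). (F) has the earlier label → (F).
(I) is the only step now ready → (I).
Next only (D) has its prerequisites met → (D).
Next only (H) has its prerequisites met → (H).

(C) (G) (A) (B) (E) (F) (I) (D) (H)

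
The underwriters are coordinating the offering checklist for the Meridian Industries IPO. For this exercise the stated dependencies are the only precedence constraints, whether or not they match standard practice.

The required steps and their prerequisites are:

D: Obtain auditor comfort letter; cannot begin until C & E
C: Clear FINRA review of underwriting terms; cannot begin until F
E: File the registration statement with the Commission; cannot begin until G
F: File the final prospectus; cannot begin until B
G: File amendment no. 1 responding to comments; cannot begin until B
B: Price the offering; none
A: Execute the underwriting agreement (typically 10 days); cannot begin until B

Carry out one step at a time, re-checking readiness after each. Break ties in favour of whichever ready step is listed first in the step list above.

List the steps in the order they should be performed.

B F C G E D A

B has no prerequisites → B first.
F, G and A are all available; F is listed earlier → F.
C now also ready, so the ready set is {C, G, A}; C is listed earlier → C.
Now G and A have their prerequisites met. G is listed earlier, so G next.
E and A are both available; E is listed earlier → E.
D now also ready, so the ready set is {D, A}; D is listed earlier → D.
That leaves A as the only ready step → A.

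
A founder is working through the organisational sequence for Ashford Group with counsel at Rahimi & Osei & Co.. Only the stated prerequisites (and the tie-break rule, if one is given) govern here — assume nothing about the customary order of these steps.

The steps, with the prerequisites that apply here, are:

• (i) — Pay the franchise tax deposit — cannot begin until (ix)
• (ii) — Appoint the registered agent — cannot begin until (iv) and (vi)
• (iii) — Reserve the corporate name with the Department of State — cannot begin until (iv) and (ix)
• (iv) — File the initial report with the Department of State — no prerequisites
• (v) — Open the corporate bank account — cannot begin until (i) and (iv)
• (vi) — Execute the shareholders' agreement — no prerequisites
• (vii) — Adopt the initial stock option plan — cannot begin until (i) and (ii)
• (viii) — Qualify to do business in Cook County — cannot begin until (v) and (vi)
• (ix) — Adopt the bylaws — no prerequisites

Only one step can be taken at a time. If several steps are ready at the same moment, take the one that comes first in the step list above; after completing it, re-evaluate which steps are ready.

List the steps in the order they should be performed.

Nothing is required for (iv), (vi) and (ix). (iv) is listed earlier → (iv) first.
Ready: (vi) and (ix). (vi) is listed earlier → (vi).
(ii) now also ready, so the ready set is {(ii), (ix)}; (ii) is listed earlier → (ii).
Next only (ix) has its prerequisites met → (ix).
(i) and (iii) are both available; (i) is listed earlier → (i).
Ready: (iii), (v) and (vii). (iii) is listed earlier → (iii).
Now (v) and (vii) have their prerequisites met. (v) is listed earlier, so (v) next.
Now (vii) and (viii) have their prerequisites met. (vii) is listed earlier, so (vii) next.
(viii) is the only step now ready → (viii).

(iv), (vi), (ii), (ix), (i), (iii), (v), (vii), (viii)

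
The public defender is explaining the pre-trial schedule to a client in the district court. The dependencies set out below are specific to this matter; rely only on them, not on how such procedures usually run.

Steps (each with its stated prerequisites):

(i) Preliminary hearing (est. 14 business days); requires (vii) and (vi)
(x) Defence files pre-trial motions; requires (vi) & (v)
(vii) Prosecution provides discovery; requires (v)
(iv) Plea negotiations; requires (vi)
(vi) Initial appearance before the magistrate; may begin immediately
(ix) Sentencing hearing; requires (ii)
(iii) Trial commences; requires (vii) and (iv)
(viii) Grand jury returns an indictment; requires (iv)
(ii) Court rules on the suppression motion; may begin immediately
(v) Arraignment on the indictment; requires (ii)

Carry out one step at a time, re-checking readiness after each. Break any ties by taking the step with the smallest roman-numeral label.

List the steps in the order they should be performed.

(ii) (v) (vi) (iv) (vii) (i) (iii) (viii) (ix) (x)

(ii) and (vi) have no prerequisites; (ii) has the earlier label, so (ii) is first.
Ready: (v), (vi) and (ix). (v) has the earlier label → (v).
(vi), (vii) and (ix) are all available; (vi) has the earlier label → (vi).
(iv) and (x) now also ready, so the ready set is {(iv), (vii), (ix), (x)}; (iv) has the earlier label → (iv).
(viii) now also ready, so the ready set is {(vii), (viii), (ix), (x)}; (vii) has the earlier label → (vii).
(i), (iii), (viii), (ix) and (x) are all available; (i) has the earlier label → (i).
Now (iii), (viii), (ix) and (x) have their prerequisites met. (iii) has the earlier label, so (iii) next.
(viii), (ix) and (x) are all available; (viii) has the earlier label → (viii).
Now (ix) and (x) have their prerequisites met. (ix) has the earlier label, so (ix) next.
That leaves (x) as the only ready step → (x).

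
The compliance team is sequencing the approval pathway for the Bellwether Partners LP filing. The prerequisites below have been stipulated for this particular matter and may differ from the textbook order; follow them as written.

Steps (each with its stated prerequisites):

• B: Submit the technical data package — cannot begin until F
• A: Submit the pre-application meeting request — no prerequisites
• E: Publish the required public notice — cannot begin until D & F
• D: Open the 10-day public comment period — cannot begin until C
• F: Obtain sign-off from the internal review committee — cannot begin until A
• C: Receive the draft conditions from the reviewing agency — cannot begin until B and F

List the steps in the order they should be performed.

A, F, B, C, D, E

Only A has no prerequisites, so it is first.
That leaves F as the only ready step → F.
That leaves B as the only ready step → B.
C needed B and F, now all done → C.
That leaves D as the only ready step → D.
E needed D and F, now all done → E.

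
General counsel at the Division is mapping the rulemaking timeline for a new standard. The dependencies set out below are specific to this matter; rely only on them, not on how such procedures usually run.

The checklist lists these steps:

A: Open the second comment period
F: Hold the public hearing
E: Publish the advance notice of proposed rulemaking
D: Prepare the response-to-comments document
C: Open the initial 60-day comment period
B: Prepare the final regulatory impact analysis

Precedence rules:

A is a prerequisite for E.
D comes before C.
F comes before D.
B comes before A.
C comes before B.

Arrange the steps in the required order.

F, D, C, B, A, E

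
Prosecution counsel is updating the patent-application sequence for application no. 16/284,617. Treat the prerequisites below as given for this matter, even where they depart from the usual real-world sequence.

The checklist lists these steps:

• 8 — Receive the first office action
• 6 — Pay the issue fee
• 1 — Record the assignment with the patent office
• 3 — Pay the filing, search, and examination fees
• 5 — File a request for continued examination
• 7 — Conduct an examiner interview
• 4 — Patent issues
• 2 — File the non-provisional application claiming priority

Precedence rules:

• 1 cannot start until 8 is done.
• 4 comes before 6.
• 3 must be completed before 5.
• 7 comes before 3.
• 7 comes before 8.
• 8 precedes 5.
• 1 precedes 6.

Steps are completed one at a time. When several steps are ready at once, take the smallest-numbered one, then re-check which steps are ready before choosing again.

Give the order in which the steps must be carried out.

Nothing is required for 2, 4 and 7. 2 has the earlier label → 2 first.
Now 4 and 7 have their prerequisites met. 4 has the earlier label, so 4 next.
That leaves 7 as the only ready step → 7.
Ready: 3 and 8. 3 has the earlier label → 3.
8 needed 7, now all done → 8.
Now 1 and 5 have their prerequisites met. 1 has the earlier label, so 1 next.
5 and 6 are both available; 5 has the earlier label → 5.
Next only 6 has its prerequisites met → 6.

2 → 4 → 7 → 3 → 8 → 1 → 5 → 6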